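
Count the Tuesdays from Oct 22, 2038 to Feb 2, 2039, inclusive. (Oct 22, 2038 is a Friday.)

Oct 22, 2038 is a Friday; the first Tuesday on or after it is Oct 26, 2038 (4 days later).
From Oct 26, 2038 to Feb 2, 2039: 5 + 30 + 31 + 31 + 2 = 99 days (rest of Oct, Nov, Dec, Jan, Feb).
99 ÷ 7 = 14 full weeks with remainder 1, so 14 more Tuesdays after the first → 15.

15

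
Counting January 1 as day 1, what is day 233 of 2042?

Aug 21, 2042

Jan has 31 days (233 − 31 = 202 remain).
Feb has 28 days (202 − 28 = 174 remain).
Mar has 31 days (174 − 31 = 143 remain).
Apr has 30 days (143 − 30 = 113 remain).
May has 31 days (113 − 31 = 82 remain).
Jun has 30 days (82 − 30 = 52 remain).
Jul has 31 days (52 − 31 = 21 remain).
21 into Aug → Aug 21.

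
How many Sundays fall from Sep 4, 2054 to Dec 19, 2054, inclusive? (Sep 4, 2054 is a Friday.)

Sep 4, 2054 is a Friday; the first Sunday on or after it is Sep 6, 2054 (2 days later).
From Sep 6, 2054 to Dec 19, 2054: 24 + 31 + 30 + 19 = 104 days (rest of Sep, Oct, Nov, Dec).
104 ÷ 7 = 14 full weeks with remainder 6, so 14 more Sundays after the first → 15.

15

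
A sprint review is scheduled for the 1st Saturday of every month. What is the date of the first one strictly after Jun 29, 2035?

Jun 2035 starts on a Friday, so its 1st Saturday is Jun 2, 2035 (1 day in).
That is not after Jun 29, 2035, so look at Jul 2035.
Jul 2035 starts on a Sunday, so its 1st Saturday is Jul 7, 2035 (6 days in).

Jul 7, 2035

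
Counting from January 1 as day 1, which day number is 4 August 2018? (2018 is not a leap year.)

Days in months before August: 31 + 28 + 31 + 30 + 31 + 30 + 31 = 212.
Plus 4 days into August → day 216.

216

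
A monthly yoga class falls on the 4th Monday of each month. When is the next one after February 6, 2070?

February 24, 2070

February 2070 starts on a Saturday; its first Monday is the 3rd, so the 4th Monday is the 24th — February 24, 2070.
February 24, 2070 is after February 6, 2070, so that is the next one.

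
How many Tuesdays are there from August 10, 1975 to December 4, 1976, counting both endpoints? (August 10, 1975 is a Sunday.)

69

August 10, 1975 is a Sunday; the first Tuesday on or after it is August 12, 1975 (2 days later).
From August 12, 1975 to December 4, 1976: 141 + 339 = 480 days (rest of 1975, to December 4, 1976 in 1976).
480 ÷ 7 = 68 full weeks with remainder 4, so 68 more Tuesdays after the first → 69.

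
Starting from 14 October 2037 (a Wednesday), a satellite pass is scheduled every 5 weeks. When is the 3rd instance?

23 December 2037

The 3rd occurrence is 2 intervals after the first: 2 × 35 = 70 days after 14 October 2037.
October has 31 days — 17 days to the end of October leaves 53.
November has 30 days (23 left).
23 days into December → 23 December 2037.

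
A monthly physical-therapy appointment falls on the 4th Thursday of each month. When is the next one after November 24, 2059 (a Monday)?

November 2059 starts on a Saturday; its first Thursday is the 6th, so the 4th Thursday is the 27th — November 27, 2059.
November 27, 2059 is after November 24, 2059, so that is the next one.

November 27, 2059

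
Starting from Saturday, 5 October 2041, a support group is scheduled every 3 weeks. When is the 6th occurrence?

18 January 2042

The 6th occurrence is 5 intervals after the first: 5 × 21 = 105 days after 5 October 2041.
October has 31 days — 26 days to the end of October leaves 79.
November has 30 days (49 left).
December has 31 days (18 left).
18 days into January → 18 January 2042.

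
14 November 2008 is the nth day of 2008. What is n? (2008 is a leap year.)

319

Days in months before November: 31 + 29 + 31 + 30 + 31 + 30 + 31 + 31 + 30 + 31 = 305.
Plus 14 days into November → day 319.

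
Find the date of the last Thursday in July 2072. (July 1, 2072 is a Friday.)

July 2072 begins on a Friday, so the first Thursday is July 7 (6 days later).
July 2072 has 31 days. Adding weeks: 7, 14, 21, 28 — the last one ≤ 31 is the 28th.

July 28, 2072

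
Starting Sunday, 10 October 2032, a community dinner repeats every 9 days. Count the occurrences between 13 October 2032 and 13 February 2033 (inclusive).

Occurrences land 9·i days after 10 October 2032 for i = 0, 1, 2, …
13 October 2032 is 3 days after the start; 3 ÷ 9 = 0 remainder 3; since the remainder is 3, round up to i = 1. First occurrence in the window: #2 on 19 October 2032 (1×9 = 9 days in).
13 February 2033 is 126 days after the start; 126 ÷ 9 = 14 remainder 0. Last occurrence in the window: #15 on 13 February 2033.
Occurrences #2 through #15: 14 in total.

14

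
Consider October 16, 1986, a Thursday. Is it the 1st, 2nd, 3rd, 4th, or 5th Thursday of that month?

3rd

Day 16 falls in week ⌈16/7⌉ of the month.
Days 1–7 hold the 1st Thursday, 8–14 the 2nd, 15–21 the 3rd, 22–28 the 4th, 29–31 the 5th.
16 is in the range for the 3rd.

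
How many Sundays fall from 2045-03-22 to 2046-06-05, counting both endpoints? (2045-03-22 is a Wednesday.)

2045-03-22 is a Wednesday; the first Sunday on or after it is 2045-03-26 (4 days later).
From 2045-03-26 to 2046-06-05: 280 + 156 = 436 days (rest of 2045, to 2046-06-05 in 2046).
436 ÷ 7 = 62 full weeks with remainder 2, so 62 more Sundays after the first → 63.

63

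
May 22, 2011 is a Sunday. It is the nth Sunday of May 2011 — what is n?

Day 22 falls in week ⌈22/7⌉ of the month.
Days 1–7 hold the 1st Sunday, 8–14 the 2nd, 15–21 the 3rd, 22–28 the 4th, 29–31 the 5th.
22 is in the range for the 4th.

4th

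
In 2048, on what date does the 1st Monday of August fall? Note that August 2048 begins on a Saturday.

3 August 2048

August 2048 begins on a Saturday, so the first Monday is August 3 (2 days later).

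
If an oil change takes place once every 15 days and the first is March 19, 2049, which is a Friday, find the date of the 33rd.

The 33rd occurrence is 32 intervals after the first: 32 × 15 = 480 days after March 19, 2049.
March has 31 days — 12 days to the end of March leaves 468.
From end of March to end of 2049 is 275 days (193 left).
January has 31 days (162 left).
February has 28 days (134 left).
March has 31 days (103 left).
April has 30 days (73 left).
May has 31 days (42 left).
June has 30 days (12 left).
12 days into July → July 12, 2050.

July 12, 2050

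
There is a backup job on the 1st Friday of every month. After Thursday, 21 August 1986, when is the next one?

August 1986 starts on a Friday, so its 1st Friday is 1 August 1986.
That is not after 21 August 1986, so look at September 1986.
September 1986 starts on a Monday, so its 1st Friday is 5 September 1986 (4 days in).

5 September 1986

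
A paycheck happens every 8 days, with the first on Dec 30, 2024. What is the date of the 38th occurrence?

The 38th occurrence is 37 intervals after the first: 37 × 8 = 296 days after Dec 30, 2024.
Dec has 31 days — 1 day to the end of Dec leaves 295.
Jan has 31 days (264 left).
Feb has 28 days (236 left).
Mar has 31 days (205 left).
Apr has 30 days (175 left).
May has 31 days (144 left).
Jun has 30 days (114 left).
Jul has 31 days (83 left).
Aug has 31 days (52 left).
Sep has 30 days (22 left).
22 days into Oct → Oct 22, 2025.

Oct 22, 2025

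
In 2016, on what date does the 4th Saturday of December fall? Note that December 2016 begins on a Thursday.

December 2016 begins on a Thursday, so the first Saturday is December 3 (2 days later).
The 4th Saturday is 3 weeks later: 3 + 21 = 24.

24 December 2016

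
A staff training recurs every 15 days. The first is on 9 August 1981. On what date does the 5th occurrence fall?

The 5th occurrence is 4 intervals after the first: 4 × 15 = 60 days after 9 August 1981.
August has 31 days — 22 days to the end of August leaves 38.
September has 30 days (8 left).
8 days into October → 8 October 1981.

8 October 1981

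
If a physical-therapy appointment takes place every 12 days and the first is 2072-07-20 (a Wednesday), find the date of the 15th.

2073-01-04

The 15th occurrence is 14 intervals after the first: 14 × 12 = 168 days after 2072-07-20.
July has 31 days — 11 days to the end of July leaves 157.
August has 31 days (126 left).
September has 30 days (96 left).
October has 31 days (65 left).
November has 30 days (35 left).
December has 31 days (4 left).
4 days into January → 2073-01-04.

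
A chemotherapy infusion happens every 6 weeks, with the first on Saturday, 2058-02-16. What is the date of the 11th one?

2059-04-12

The 11th occurrence is 10 intervals after the first: 10 × 42 = 420 days after 2058-02-16.
February has 28 days — 12 days to the end of February leaves 408.
From end of February to end of 2058 is 306 days (102 left).
January has 31 days (71 left).
February has 28 days (43 left).
March has 31 days (12 left).
12 days into April → 2059-04-12.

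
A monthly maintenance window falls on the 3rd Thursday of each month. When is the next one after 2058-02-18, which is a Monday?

2058-02-21

February 2058 starts on a Friday; its first Thursday is the 7th, so the 3rd Thursday is the 21st — 2058-02-21.
2058-02-21 is after 2058-02-18, so that is the next one.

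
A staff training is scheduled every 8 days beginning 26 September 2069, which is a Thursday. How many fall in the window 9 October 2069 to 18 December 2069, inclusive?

Occurrences land 8·i days after 26 September 2069 for i = 0, 1, 2, …
9 October 2069 is 13 days after the start; 13 ÷ 8 = 1 remainder 5; since the remainder is 5, round up to i = 2. First occurrence in the window: #3 on 12 October 2069 (2×8 = 16 days in).
18 December 2069 is 83 days after the start; 83 ÷ 8 = 10 remainder 3. Last occurrence in the window: #11 on 15 December 2069.
Occurrences #3 through #11: 9 in total.

9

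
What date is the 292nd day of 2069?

October 19, 2069

January has 31 days (292 − 31 = 261 remain).
February has 28 days (261 − 28 = 233 remain).
March has 31 days (233 − 31 = 202 remain).
April has 30 days (202 − 30 = 172 remain).
May has 31 days (172 − 31 = 141 remain).
June has 30 days (141 − 30 = 111 remain).
July has 31 days (111 − 31 = 80 remain).
August has 31 days (80 − 31 = 49 remain).
September has 30 days (49 − 30 = 19 remain).
19 into October → October 19.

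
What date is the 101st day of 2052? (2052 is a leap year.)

Jan has 31 days (101 − 31 = 70 remain).
Feb has 29 days (70 − 29 = 41 remain).
Mar has 31 days (41 − 31 = 10 remain).
10 into Apr → Apr 10.

Apr 10, 2052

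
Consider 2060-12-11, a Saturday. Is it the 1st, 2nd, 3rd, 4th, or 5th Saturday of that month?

Day 11 falls in week ⌈11/7⌉ of the month.
Days 1–7 hold the 1st Saturday, 8–14 the 2nd, 15–21 the 3rd, 22–28 the 4th, 29–31 the 5th.
11 is in the range for the 2nd.

2nd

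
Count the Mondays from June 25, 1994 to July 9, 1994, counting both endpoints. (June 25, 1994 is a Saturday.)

2

June 25, 1994 is a Saturday; the first Monday on or after it is June 27, 1994 (2 days later).
From June 27, 1994 to July 9, 1994: 3 + 9 = 12 days (rest of June, July).
12 ÷ 7 = 1 full weeks with remainder 5, so 1 more Mondays after the first → 2.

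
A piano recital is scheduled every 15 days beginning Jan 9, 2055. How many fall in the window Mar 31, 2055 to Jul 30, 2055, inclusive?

8

Occurrences land 15·i days after Jan 9, 2055 for i = 0, 1, 2, …
Mar 31, 2055 is 81 days after the start; 81 ÷ 15 = 5 remainder 6; since the remainder is 6, round up to i = 6. First occurrence in the window: #7 on Apr 9, 2055 (6×15 = 90 days in).
Jul 30, 2055 is 202 days after the start; 202 ÷ 15 = 13 remainder 7. Last occurrence in the window: #14 on Jul 23, 2055.
Occurrences #7 through #14: 8 in total.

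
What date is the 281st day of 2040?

October 7, 2040

January has 31 days (281 − 31 = 250 remain).
February has 29 days (250 − 29 = 221 remain).
March has 31 days (221 − 31 = 190 remain).
April has 30 days (190 − 30 = 160 remain).
May has 31 days (160 − 31 = 129 remain).
June has 30 days (129 − 30 = 99 remain).
July has 31 days (99 − 31 = 68 remain).
August has 31 days (68 − 31 = 37 remain).
September has 30 days (37 − 30 = 7 remain).
7 into October → October 7.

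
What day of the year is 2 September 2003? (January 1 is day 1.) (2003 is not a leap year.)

245

Days in months before September: 31 + 28 + 31 + 30 + 31 + 30 + 31 + 31 = 243.
Plus 2 days into September → day 245.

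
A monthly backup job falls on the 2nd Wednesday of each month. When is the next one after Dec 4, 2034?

Dec 2034 starts on a Friday; its first Wednesday is the 6th, so the 2nd Wednesday is the 13th — Dec 13, 2034.
Dec 13, 2034 is after Dec 4, 2034, so that is the next one.

Dec 13, 2034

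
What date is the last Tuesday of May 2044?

May 31, 2044

May 2044 begins on a Sunday, so the first Tuesday is May 3 (2 days later).
May 2044 has 31 days. Adding weeks: 3, 10, 17, 24, 31 — the last one ≤ 31 is the 31st.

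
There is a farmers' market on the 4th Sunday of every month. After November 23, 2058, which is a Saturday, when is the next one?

November 24, 2058

November 2058 starts on a Friday; its first Sunday is the 3rd, so the 4th Sunday is the 24th — November 24, 2058.
November 24, 2058 is after November 23, 2058, so that is the next one.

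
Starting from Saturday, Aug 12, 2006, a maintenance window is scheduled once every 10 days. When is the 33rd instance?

Jun 28, 2007

The 33rd occurrence is 32 intervals after the first: 32 × 10 = 320 days after Aug 12, 2006.
Aug has 31 days — 19 days to the end of Aug leaves 301.
Sep has 30 days (271 left).
Oct has 31 days (240 left).
Nov has 30 days (210 left).
Dec has 31 days (179 left).
Jan has 31 days (148 left).
Feb has 28 days (120 left).
Mar has 31 days (89 left).
Apr has 30 days (59 left).
May has 31 days (28 left).
28 days into Jun → Jun 28, 2007.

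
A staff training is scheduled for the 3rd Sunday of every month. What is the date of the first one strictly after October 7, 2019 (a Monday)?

October 2019 starts on a Tuesday; its first Sunday is the 6th, so the 3rd Sunday is the 20th — October 20, 2019.
October 20, 2019 is after October 7, 2019, so that is the next one.

October 20, 2019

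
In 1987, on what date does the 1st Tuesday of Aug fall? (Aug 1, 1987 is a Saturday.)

Aug 1987 begins on a Saturday, so the first Tuesday is Aug 4 (3 days later).

Aug 4, 1987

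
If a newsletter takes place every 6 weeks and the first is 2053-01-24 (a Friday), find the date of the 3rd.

2053-04-18

The 3rd occurrence is 2 intervals after the first: 2 × 42 = 84 days after 2053-01-24.
January has 31 days — 7 days to the end of January leaves 77.
February has 28 days (49 left).
March has 31 days (18 left).
18 days into April → 2053-04-18.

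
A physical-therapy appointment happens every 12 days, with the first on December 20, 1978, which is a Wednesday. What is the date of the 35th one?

February 1, 1980

The 35th occurrence is 34 intervals after the first: 34 × 12 = 408 days after December 20, 1978.
December has 31 days — 11 days to the end of December leaves 397.
January has 31 days (366 left).
February has 28 days (338 left).
March has 31 days (307 left).
April has 30 days (277 left).
May has 31 days (246 left).
June has 30 days (216 left).
July has 31 days (185 left).
August has 31 days (154 left).
September has 30 days (124 left).
October has 31 days (93 left).
November has 30 days (63 left).
December has 31 days (32 left).
January has 31 days (1 left).
1 day into February → February 1, 1980.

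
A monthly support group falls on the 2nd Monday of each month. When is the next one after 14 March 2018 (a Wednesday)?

9 April 2018

March 2018 starts on a Thursday; its first Monday is the 5th, so the 2nd Monday is the 12th — 12 March 2018.
That is not after 14 March 2018, so look at April 2018.
April 2018 starts on a Sunday; its first Monday is the 2nd, so the 2nd Monday is the 9th — 9 April 2018.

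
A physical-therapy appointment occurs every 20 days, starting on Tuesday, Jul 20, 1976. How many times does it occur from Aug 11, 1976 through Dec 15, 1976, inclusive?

Occurrences land 20·i days after Jul 20, 1976 for i = 0, 1, 2, …
Aug 11, 1976 is 22 days after the start; 22 ÷ 20 = 1 remainder 2; since the remainder is 2, round up to i = 2. First occurrence in the window: #3 on Aug 29, 1976 (2×20 = 40 days in).
Dec 15, 1976 is 148 days after the start; 148 ÷ 20 = 7 remainder 8. Last occurrence in the window: #8 on Dec 7, 1976.
Occurrences #3 through #8: 6 in total.

6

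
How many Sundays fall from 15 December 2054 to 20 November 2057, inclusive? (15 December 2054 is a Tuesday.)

15 December 2054 is a Tuesday; the first Sunday on or after it is 20 December 2054 (5 days later).
From 20 December 2054 to 20 November 2057: 11 + 365 + 366 + 324 = 1066 days (rest of 2054, 2055, 2056, to 20 November 2057 in 2057).
1066 ÷ 7 = 152 full weeks with remainder 2, so 152 more Sundays after the first → 153.

153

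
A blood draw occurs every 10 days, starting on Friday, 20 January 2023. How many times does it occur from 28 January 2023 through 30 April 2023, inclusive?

Occurrences land 10·i days after 20 January 2023 for i = 0, 1, 2, …
28 January 2023 is 8 days after the start; 8 ÷ 10 = 0 remainder 8; since the remainder is 8, round up to i = 1. First occurrence in the window: #2 on 30 January 2023 (1×10 = 10 days in).
30 April 2023 is 100 days after the start; 100 ÷ 10 = 10 remainder 0. Last occurrence in the window: #11 on 30 April 2023.
Occurrences #2 through #11: 10 in total.

10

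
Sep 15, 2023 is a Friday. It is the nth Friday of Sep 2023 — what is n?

Day 15 falls in week ⌈15/7⌉ of the month.
Days 1–7 hold the 1st Friday, 8–14 the 2nd, 15–21 the 3rd, 22–28 the 4th, 29–31 the 5th.
15 is in the range for the 3rd.

3rd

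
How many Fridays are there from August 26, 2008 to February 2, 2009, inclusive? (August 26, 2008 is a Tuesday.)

August 26, 2008 is a Tuesday; the first Friday on or after it is August 29, 2008 (3 days later).
From August 29, 2008 to February 2, 2009: 2 + 30 + 31 + 30 + 31 + 31 + 2 = 157 days (rest of August, September, October, November, December, January, February).
157 ÷ 7 = 22 full weeks with remainder 3, so 22 more Fridays after the first → 23.

23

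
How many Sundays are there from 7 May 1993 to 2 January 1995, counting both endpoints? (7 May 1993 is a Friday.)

7 May 1993 is a Friday; the first Sunday on or after it is 9 May 1993 (2 days later).
From 9 May 1993 to 2 January 1995: 236 + 365 + 2 = 603 days (rest of 1993, 1994, to 2 January 1995 in 1995).
603 ÷ 7 = 86 full weeks with remainder 1, so 86 more Sundays after the first → 87.

87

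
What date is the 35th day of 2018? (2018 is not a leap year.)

January has 31 days (35 − 31 = 4 remain).
4 into February → February 4.

2018-02-04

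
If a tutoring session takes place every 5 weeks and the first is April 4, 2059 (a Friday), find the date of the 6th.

The 6th occurrence is 5 intervals after the first: 5 × 35 = 175 days after April 4, 2059.
April has 30 days — 26 days to the end of April leaves 149.
May has 31 days (118 left).
June has 30 days (88 left).
July has 31 days (57 left).
August has 31 days (26 left).
26 days into September → September 26, 2059.

September 26, 2059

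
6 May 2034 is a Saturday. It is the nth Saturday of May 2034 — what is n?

1st

Day 6 falls in week ⌈6/7⌉ of the month.
Days 1–7 hold the 1st Saturday, 8–14 the 2nd, 15–21 the 3rd, 22–28 the 4th, 29–31 the 5th.
6 is in the range for the 1st.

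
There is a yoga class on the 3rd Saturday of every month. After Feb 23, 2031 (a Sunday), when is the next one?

Mar 15, 2031

Feb 2031 starts on a Saturday; its first Saturday is the 1st, so the 3rd Saturday is the 15th — Feb 15, 2031.
That is not after Feb 23, 2031, so look at Mar 2031.
Mar 2031 starts on a Saturday; its first Saturday is the 1st, so the 3rd Saturday is the 15th — Mar 15, 2031.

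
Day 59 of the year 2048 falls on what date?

January has 31 days (59 − 31 = 28 remain).
28 into February → February 28.

28 February 2048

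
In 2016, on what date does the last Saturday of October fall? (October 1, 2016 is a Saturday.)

October 2016 begins on a Saturday, so the first Saturday is October 1.
October 2016 has 31 days. Adding weeks: 1, 8, 15, 22, 29 — the last one ≤ 31 is the 29th.

2016-10-29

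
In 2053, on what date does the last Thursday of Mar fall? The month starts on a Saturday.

Mar 2053 begins on a Saturday, so the first Thursday is Mar 6 (5 days later).
Mar 2053 has 31 days. Adding weeks: 6, 13, 20, 27 — the last one ≤ 31 is the 27th.

Mar 27, 2053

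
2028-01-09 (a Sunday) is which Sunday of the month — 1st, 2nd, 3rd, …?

2nd

Day 9 falls in week ⌈9/7⌉ of the month.
Days 1–7 hold the 1st Sunday, 8–14 the 2nd, 15–21 the 3rd, 22–28 the 4th, 29–31 the 5th.
9 is in the range for the 2nd.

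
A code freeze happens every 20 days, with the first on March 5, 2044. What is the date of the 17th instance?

The 17th occurrence is 16 intervals after the first: 16 × 20 = 320 days after March 5, 2044.
March has 31 days — 26 days to the end of March leaves 294.
April has 30 days (264 left).
May has 31 days (233 left).
June has 30 days (203 left).
July has 31 days (172 left).
August has 31 days (141 left).
September has 30 days (111 left).
October has 31 days (80 left).
November has 30 days (50 left).
December has 31 days (19 left).
19 days into January → January 19, 2045.

January 19, 2045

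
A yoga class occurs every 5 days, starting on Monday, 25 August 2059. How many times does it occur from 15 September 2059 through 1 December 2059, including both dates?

Occurrences land 5·i days after 25 August 2059 for i = 0, 1, 2, …
15 September 2059 is 21 days after the start; 21 ÷ 5 = 4 remainder 1; since the remainder is 1, round up to i = 5. First occurrence in the window: #6 on 19 September 2059 (5×5 = 25 days in).
1 December 2059 is 98 days after the start; 98 ÷ 5 = 19 remainder 3. Last occurrence in the window: #20 on 28 November 2059.
Occurrences #6 through #20: 15 in total.

15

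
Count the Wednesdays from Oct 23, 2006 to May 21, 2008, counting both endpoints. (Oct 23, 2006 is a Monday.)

Oct 23, 2006 is a Monday; the first Wednesday on or after it is Oct 25, 2006 (2 days later).
From Oct 25, 2006 to May 21, 2008: 67 + 365 + 142 = 574 days (rest of 2006, 2007, to May 21, 2008 in 2008).
574 ÷ 7 = 82 full weeks with remainder 0, so 82 more Wednesdays after the first → 83.

83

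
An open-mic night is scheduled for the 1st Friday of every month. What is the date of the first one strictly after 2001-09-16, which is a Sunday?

2001-10-05

September 2001 starts on a Saturday, so its 1st Friday is 2001-09-07 (6 days in).
That is not after 2001-09-16, so look at October 2001.
October 2001 starts on a Monday, so its 1st Friday is 2001-10-05 (4 days in).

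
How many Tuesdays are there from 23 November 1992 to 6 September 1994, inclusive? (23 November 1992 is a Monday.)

94

23 November 1992 is a Monday; the first Tuesday on or after it is 24 November 1992 (1 day later).
From 24 November 1992 to 6 September 1994: 37 + 365 + 249 = 651 days (rest of 1992, 1993, to 6 September 1994 in 1994).
651 ÷ 7 = 93 full weeks with remainder 0, so 93 more Tuesdays after the first → 94.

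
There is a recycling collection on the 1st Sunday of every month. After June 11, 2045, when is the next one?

June 2045 starts on a Thursday, so its 1st Sunday is June 4, 2045 (3 days in).
That is not after June 11, 2045, so look at July 2045.
July 2045 starts on a Saturday, so its 1st Sunday is July 2, 2045 (1 day in).

July 2, 2045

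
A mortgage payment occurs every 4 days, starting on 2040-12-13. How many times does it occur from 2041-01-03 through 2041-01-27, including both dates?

Occurrences land 4·i days after 2040-12-13 for i = 0, 1, 2, …
2041-01-03 is 21 days after the start; 21 ÷ 4 = 5 remainder 1; since the remainder is 1, round up to i = 6. First occurrence in the window: #7 on 2041-01-06 (6×4 = 24 days in).
2041-01-27 is 45 days after the start; 45 ÷ 4 = 11 remainder 1. Last occurrence in the window: #12 on 2041-01-26.
Occurrences #7 through #12: 6 in total.

6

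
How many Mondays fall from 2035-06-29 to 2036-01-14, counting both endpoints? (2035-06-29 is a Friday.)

29

2035-06-29 is a Friday; the first Monday on or after it is 2035-07-02 (3 days later).
From 2035-07-02 to 2036-01-14: 29 + 31 + 30 + 31 + 30 + 31 + 14 = 196 days (rest of July, August, September, October, November, December, January).
196 ÷ 7 = 28 full weeks with remainder 0, so 28 more Mondays after the first → 29.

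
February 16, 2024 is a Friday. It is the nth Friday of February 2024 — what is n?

3rd

Day 16 falls in week ⌈16/7⌉ of the month.
Days 1–7 hold the 1st Friday, 8–14 the 2nd, 15–21 the 3rd, 22–28 the 4th, 29–31 the 5th.
16 is in the range for the 3rd.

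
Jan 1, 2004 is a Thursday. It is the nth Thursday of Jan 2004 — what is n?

1st

Day 1 falls in week ⌈1/7⌉ of the month.
Days 1–7 hold the 1st Thursday, 8–14 the 2nd, 15–21 the 3rd, 22–28 the 4th, 29–31 the 5th.
1 is in the range for the 1st.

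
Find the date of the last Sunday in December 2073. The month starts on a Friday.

December 2073 begins on a Friday, so the first Sunday is December 3 (2 days later).
December 2073 has 31 days. Adding weeks: 3, 10, 17, 24, 31 — the last one ≤ 31 is the 31st.

2073-12-31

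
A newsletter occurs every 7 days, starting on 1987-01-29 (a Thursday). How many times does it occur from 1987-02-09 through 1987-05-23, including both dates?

15

Occurrences land 7·i days after 1987-01-29 for i = 0, 1, 2, …
1987-02-09 is 11 days after the start; 11 ÷ 7 = 1 remainder 4; since the remainder is 4, round up to i = 2. First occurrence in the window: #3 on 1987-02-12 (2×7 = 14 days in).
1987-05-23 is 114 days after the start; 114 ÷ 7 = 16 remainder 2. Last occurrence in the window: #17 on 1987-05-21.
Occurrences #3 through #17: 15 in total.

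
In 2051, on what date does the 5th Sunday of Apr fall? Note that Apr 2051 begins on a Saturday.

Apr 2051 begins on a Saturday, so the first Sunday is Apr 2 (1 day later).
The 5th Sunday is 4 weeks later: 2 + 28 = 30.

Apr 30, 2051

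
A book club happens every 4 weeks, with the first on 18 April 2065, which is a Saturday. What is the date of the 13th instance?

20 March 2066

The 13th occurrence is 12 intervals after the first: 12 × 28 = 336 days after 18 April 2065.
April has 30 days — 12 days to the end of April leaves 324.
May has 31 days (293 left).
June has 30 days (263 left).
July has 31 days (232 left).
August has 31 days (201 left).
September has 30 days (171 left).
October has 31 days (140 left).
November has 30 days (110 left).
December has 31 days (79 left).
January has 31 days (48 left).
February has 28 days (20 left).
20 days into March → 20 March 2066.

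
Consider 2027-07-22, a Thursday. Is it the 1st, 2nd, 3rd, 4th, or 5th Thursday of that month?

Day 22 falls in week ⌈22/7⌉ of the month.
Days 1–7 hold the 1st Thursday, 8–14 the 2nd, 15–21 the 3rd, 22–28 the 4th, 29–31 the 5th.
22 is in the range for the 4th.

4th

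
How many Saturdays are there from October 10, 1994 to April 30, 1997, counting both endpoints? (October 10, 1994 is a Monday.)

133

October 10, 1994 is a Monday; the first Saturday on or after it is October 15, 1994 (5 days later).
From October 15, 1994 to April 30, 1997: 77 + 365 + 366 + 120 = 928 days (rest of 1994, 1995, 1996, to April 30, 1997 in 1997).
928 ÷ 7 = 132 full weeks with remainder 4, so 132 more Saturdays after the first → 133.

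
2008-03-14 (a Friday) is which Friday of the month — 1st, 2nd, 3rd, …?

2nd

Day 14 falls in week ⌈14/7⌉ of the month.
Days 1–7 hold the 1st Friday, 8–14 the 2nd, 15–21 the 3rd, 22–28 the 4th, 29–31 the 5th.
14 is in the range for the 2nd.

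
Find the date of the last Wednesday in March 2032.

March 31, 2032

March 2032 begins on a Monday, so the first Wednesday is March 3 (2 days later).
March 2032 has 31 days. Adding weeks: 3, 10, 17, 24, 31 — the last one ≤ 31 is the 31st.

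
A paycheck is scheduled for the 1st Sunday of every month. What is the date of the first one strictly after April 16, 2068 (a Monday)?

May 6, 2068

April 2068 starts on a Sunday, so its 1st Sunday is April 1, 2068.
That is not after April 16, 2068, so look at May 2068.
May 2068 starts on a Tuesday, so its 1st Sunday is May 6, 2068 (5 days in).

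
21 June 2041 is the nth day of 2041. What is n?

Days in months before June: 31 + 28 + 31 + 30 + 31 = 151.
Plus 21 days into June → day 172.

172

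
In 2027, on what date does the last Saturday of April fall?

2027-04-24

The first Saturday of April 2027 is April 3.
April 2027 has 30 days. Adding weeks: 3, 10, 17, 24 — the last one ≤ 30 is the 24th.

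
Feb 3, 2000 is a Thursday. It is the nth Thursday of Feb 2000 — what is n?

1st

Day 3 falls in week ⌈3/7⌉ of the month.
Days 1–7 hold the 1st Thursday, 8–14 the 2nd, 15–21 the 3rd, 22–28 the 4th, 29–31 the 5th.
3 is in the range for the 1st.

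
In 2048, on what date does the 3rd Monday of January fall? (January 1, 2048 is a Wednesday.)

2048-01-20

January 2048 begins on a Wednesday, so the first Monday is January 6 (5 days later).
The 3rd Monday is 2 weeks later: 6 + 14 = 20.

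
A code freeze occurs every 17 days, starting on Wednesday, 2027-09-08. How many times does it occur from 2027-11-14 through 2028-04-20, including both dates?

10

Occurrences land 17·i days after 2027-09-08 for i = 0, 1, 2, …
2027-11-14 is 67 days after the start; 67 ÷ 17 = 3 remainder 16; since the remainder is 16, round up to i = 4. First occurrence in the window: #5 on 2027-11-15 (4×17 = 68 days in).
2028-04-20 is 225 days after the start; 225 ÷ 17 = 13 remainder 4. Last occurrence in the window: #14 on 2028-04-16.
Occurrences #5 through #14: 10 in total.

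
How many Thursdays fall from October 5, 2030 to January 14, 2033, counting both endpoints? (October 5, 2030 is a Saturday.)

October 5, 2030 is a Saturday; the first Thursday on or after it is October 10, 2030 (5 days later).
From October 10, 2030 to January 14, 2033: 82 + 365 + 366 + 14 = 827 days (rest of 2030, 2031, 2032, to January 14, 2033 in 2033).
827 ÷ 7 = 118 full weeks with remainder 1, so 118 more Thursdays after the first → 119.

119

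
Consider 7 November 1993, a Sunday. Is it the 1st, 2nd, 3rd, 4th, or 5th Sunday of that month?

Day 7 falls in week ⌈7/7⌉ of the month.
Days 1–7 hold the 1st Sunday, 8–14 the 2nd, 15–21 the 3rd, 22–28 the 4th, 29–31 the 5th.
7 is in the range for the 1st.

1st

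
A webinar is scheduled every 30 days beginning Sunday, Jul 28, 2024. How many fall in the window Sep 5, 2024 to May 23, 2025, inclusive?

8

Occurrences land 30·i days after Jul 28, 2024 for i = 0, 1, 2, …
Sep 5, 2024 is 39 days after the start; 39 ÷ 30 = 1 remainder 9; since the remainder is 9, round up to i = 2. First occurrence in the window: #3 on Sep 26, 2024 (2×30 = 60 days in).
May 23, 2025 is 299 days after the start; 299 ÷ 30 = 9 remainder 29. Last occurrence in the window: #10 on Apr 24, 2025.
Occurrences #3 through #10: 8 in total.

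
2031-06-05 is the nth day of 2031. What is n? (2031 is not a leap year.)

156

Days in months before June: 31 + 28 + 31 + 30 + 31 = 151.
Plus 5 days into June → day 156.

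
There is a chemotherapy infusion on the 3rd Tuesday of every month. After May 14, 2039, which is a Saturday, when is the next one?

May 2039 starts on a Sunday; its first Tuesday is the 3rd, so the 3rd Tuesday is the 17th — May 17, 2039.
May 17, 2039 is after May 14, 2039, so that is the next one.

May 17, 2039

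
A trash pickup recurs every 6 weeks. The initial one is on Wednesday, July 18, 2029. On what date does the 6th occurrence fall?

February 13, 2030

The 6th occurrence is 5 intervals after the first: 5 × 42 = 210 days after July 18, 2029.
July has 31 days — 13 days to the end of July leaves 197.
August has 31 days (166 left).
September has 30 days (136 left).
October has 31 days (105 left).
November has 30 days (75 left).
December has 31 days (44 left).
January has 31 days (13 left).
13 days into February → February 13, 2030.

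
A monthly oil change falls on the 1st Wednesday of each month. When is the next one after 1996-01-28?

1996-02-07

January 1996 starts on a Monday, so its 1st Wednesday is 1996-01-03 (2 days in).
That is not after 1996-01-28, so look at February 1996.
February 1996 starts on a Thursday, so its 1st Wednesday is 1996-02-07 (6 days in).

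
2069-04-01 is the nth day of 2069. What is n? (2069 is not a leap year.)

Days in months before April: 31 + 28 + 31 = 90.
Plus 1 day into April → day 91.

91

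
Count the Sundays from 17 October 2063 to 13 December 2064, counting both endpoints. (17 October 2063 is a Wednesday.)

17 October 2063 is a Wednesday; the first Sunday on or after it is 21 October 2063 (4 days later).
From 21 October 2063 to 13 December 2064: 71 + 348 = 419 days (rest of 2063, to 13 December 2064 in 2064).
419 ÷ 7 = 59 full weeks with remainder 6, so 59 more Sundays after the first → 60.

60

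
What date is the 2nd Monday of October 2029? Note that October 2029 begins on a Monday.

October 2029 begins on a Monday, so the first Monday is October 1.
The 2nd Monday is 1 weeks later: 1 + 7 = 8.

2029-10-08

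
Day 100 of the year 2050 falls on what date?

January has 31 days (100 − 31 = 69 remain).
February has 28 days (69 − 28 = 41 remain).
March has 31 days (41 − 31 = 10 remain).
10 into April → April 10.

April 10, 2050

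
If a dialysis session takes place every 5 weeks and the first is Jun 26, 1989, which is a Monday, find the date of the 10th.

May 7, 1990

The 10th occurrence is 9 intervals after the first: 9 × 35 = 315 days after Jun 26, 1989.
Jun has 30 days — 4 days to the end of Jun leaves 311.
Jul has 31 days (280 left).
Aug has 31 days (249 left).
Sep has 30 days (219 left).
Oct has 31 days (188 left).
Nov has 30 days (158 left).
Dec has 31 days (127 left).
Jan has 31 days (96 left).
Feb has 28 days (68 left).
Mar has 31 days (37 left).
Apr has 30 days (7 left).
7 days into May → May 7, 1990.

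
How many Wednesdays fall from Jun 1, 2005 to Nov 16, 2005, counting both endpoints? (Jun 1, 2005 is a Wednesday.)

Jun 1, 2005 is a Wednesday; the first Wednesday on or after it is Jun 1, 2005.
From Jun 1, 2005 to Nov 16, 2005: 29 + 31 + 31 + 30 + 31 + 16 = 168 days (rest of Jun, Jul, Aug, Sep, Oct, Nov).
168 ÷ 7 = 24 full weeks with remainder 0, so 24 more Wednesdays after the first → 25.

25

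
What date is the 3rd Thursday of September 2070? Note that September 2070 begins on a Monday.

2070-09-18

September 2070 begins on a Monday, so the first Thursday is September 4 (3 days later).
The 3rd Thursday is 2 weeks later: 4 + 14 = 18.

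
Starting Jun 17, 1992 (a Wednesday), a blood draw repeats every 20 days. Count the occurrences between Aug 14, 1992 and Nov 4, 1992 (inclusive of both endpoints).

Occurrences land 20·i days after Jun 17, 1992 for i = 0, 1, 2, …
Aug 14, 1992 is 58 days after the start; 58 ÷ 20 = 2 remainder 18; since the remainder is 18, round up to i = 3. First occurrence in the window: #4 on Aug 16, 1992 (3×20 = 60 days in).
Nov 4, 1992 is 140 days after the start; 140 ÷ 20 = 7 remainder 0. Last occurrence in the window: #8 on Nov 4, 1992.
Occurrences #4 through #8: 5 in total.

5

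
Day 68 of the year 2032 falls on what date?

2032-03-08

January has 31 days (68 − 31 = 37 remain).
February has 29 days (37 − 29 = 8 remain).
8 into March → March 8.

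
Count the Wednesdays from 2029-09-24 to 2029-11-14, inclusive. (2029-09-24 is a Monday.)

8

2029-09-24 is a Monday; the first Wednesday on or after it is 2029-09-26 (2 days later).
From 2029-09-26 to 2029-11-14: 4 + 31 + 14 = 49 days (rest of September, October, November).
49 ÷ 7 = 7 full weeks with remainder 0, so 7 more Wednesdays after the first → 8.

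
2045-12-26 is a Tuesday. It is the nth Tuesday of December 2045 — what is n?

4th

Day 26 falls in week ⌈26/7⌉ of the month.
Days 1–7 hold the 1st Tuesday, 8–14 the 2nd, 15–21 the 3rd, 22–28 the 4th, 29–31 the 5th.
26 is in the range for the 4th.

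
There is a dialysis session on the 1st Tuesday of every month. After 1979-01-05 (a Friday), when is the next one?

January 1979 starts on a Monday, so its 1st Tuesday is 1979-01-02 (1 day in).
That is not after 1979-01-05, so look at February 1979.
February 1979 starts on a Thursday, so its 1st Tuesday is 1979-02-06 (5 days in).

1979-02-06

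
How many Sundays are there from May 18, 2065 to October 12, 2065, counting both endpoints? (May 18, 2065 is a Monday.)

May 18, 2065 is a Monday; the first Sunday on or after it is May 24, 2065 (6 days later).
From May 24, 2065 to October 12, 2065: 7 + 30 + 31 + 31 + 30 + 12 = 141 days (rest of May, June, July, August, September, October).
141 ÷ 7 = 20 full weeks with remainder 1, so 20 more Sundays after the first → 21.

21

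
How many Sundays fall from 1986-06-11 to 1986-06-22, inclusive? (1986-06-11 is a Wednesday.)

1986-06-11 is a Wednesday; the first Sunday on or after it is 1986-06-15 (4 days later).
From 1986-06-15 to 1986-06-22 is 22 − 15 = 7 days.
7 ÷ 7 = 1 full weeks with remainder 0, so 1 more Sundays after the first → 2.

2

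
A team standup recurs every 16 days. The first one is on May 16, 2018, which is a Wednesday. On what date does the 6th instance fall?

The 6th occurrence is 5 intervals after the first: 5 × 16 = 80 days after May 16, 2018.
May has 31 days — 15 days to the end of May leaves 65.
June has 30 days (35 left).
July has 31 days (4 left).
4 days into August → August 4, 2018.

August 4, 2018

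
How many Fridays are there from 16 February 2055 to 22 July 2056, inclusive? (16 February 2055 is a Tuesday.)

75

16 February 2055 is a Tuesday; the first Friday on or after it is 19 February 2055 (3 days later).
From 19 February 2055 to 22 July 2056: 315 + 204 = 519 days (rest of 2055, to 22 July 2056 in 2056).
519 ÷ 7 = 74 full weeks with remainder 1, so 74 more Fridays after the first → 75.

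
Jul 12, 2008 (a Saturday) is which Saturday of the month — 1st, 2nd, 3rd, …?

Day 12 falls in week ⌈12/7⌉ of the month.
Days 1–7 hold the 1st Saturday, 8–14 the 2nd, 15–21 the 3rd, 22–28 the 4th, 29–31 the 5th.
12 is in the range for the 2nd.

2nd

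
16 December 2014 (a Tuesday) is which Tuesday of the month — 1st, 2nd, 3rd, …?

Day 16 falls in week ⌈16/7⌉ of the month.
Days 1–7 hold the 1st Tuesday, 8–14 the 2nd, 15–21 the 3rd, 22–28 the 4th, 29–31 the 5th.
16 is in the range for the 3rd.

3rd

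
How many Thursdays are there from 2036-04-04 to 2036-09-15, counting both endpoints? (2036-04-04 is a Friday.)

23

2036-04-04 is a Friday; the first Thursday on or after it is 2036-04-10 (6 days later).
From 2036-04-10 to 2036-09-15: 20 + 31 + 30 + 31 + 31 + 15 = 158 days (rest of April, May, June, July, August, September).
158 ÷ 7 = 22 full weeks with remainder 4, so 22 more Thursdays after the first → 23.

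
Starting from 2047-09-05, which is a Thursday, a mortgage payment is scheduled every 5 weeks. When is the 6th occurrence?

2048-02-27

The 6th occurrence is 5 intervals after the first: 5 × 35 = 175 days after 2047-09-05.
September has 30 days — 25 days to the end of September leaves 150.
October has 31 days (119 left).
November has 30 days (89 left).
December has 31 days (58 left).
January has 31 days (27 left).
27 days into February → 2048-02-27.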